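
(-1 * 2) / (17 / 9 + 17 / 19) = -171 / 238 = -0.72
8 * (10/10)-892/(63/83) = -73532/63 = -1167.17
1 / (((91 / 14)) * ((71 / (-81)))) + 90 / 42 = 12711 / 6461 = 1.97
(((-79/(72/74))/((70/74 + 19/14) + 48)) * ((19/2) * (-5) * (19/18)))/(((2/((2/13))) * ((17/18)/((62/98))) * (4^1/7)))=6051589205/829237968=7.30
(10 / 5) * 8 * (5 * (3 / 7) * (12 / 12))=34.29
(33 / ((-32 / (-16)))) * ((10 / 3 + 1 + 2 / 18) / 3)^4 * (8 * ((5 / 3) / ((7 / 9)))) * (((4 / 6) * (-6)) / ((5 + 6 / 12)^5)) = -6553600000 / 6051754863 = -1.08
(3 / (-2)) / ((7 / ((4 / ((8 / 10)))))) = -1.07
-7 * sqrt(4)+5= -9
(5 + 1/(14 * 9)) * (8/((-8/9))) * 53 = -33443/14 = -2388.79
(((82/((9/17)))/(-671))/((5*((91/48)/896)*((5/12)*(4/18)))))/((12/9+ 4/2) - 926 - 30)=77082624/311629175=0.25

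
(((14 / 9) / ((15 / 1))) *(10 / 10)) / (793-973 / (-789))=1841 / 14099625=0.00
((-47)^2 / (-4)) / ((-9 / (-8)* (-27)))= 4418 / 243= 18.18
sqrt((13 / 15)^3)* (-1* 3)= -13* sqrt(195) / 75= -2.42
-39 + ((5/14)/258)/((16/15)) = -751271/19264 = -39.00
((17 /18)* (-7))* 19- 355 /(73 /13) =-248123 /1314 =-188.83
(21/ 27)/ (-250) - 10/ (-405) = 437/ 20250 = 0.02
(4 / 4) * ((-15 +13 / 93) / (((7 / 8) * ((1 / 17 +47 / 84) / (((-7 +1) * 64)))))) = 288694272 / 27373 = 10546.68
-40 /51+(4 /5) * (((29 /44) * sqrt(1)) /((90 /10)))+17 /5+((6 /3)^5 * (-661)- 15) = -178097801 /8415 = -21164.33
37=37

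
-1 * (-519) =519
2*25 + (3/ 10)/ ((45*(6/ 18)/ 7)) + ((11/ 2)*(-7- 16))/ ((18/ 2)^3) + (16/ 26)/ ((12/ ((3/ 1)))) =11874757/ 236925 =50.12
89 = 89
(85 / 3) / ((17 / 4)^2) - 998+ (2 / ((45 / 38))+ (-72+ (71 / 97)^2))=-1066.21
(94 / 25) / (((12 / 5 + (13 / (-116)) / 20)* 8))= 5452 / 27775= 0.20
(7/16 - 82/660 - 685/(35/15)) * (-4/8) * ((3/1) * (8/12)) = 5419411/18480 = 293.26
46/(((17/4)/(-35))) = -6440/17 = -378.82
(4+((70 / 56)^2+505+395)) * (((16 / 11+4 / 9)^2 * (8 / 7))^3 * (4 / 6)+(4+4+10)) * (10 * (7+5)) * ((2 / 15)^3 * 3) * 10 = 7261817403310727970256 / 14531746106004435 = 499720.91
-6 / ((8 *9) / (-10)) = 5 / 6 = 0.83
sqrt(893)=29.88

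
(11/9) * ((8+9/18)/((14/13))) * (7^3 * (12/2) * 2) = 119119/3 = 39706.33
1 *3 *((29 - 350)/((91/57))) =-54891/91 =-603.20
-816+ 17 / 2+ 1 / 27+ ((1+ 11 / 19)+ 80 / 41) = -33818237 / 42066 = -803.93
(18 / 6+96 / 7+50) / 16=467 / 112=4.17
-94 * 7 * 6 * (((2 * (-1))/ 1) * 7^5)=132708072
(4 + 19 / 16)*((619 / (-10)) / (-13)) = 51377 / 2080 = 24.70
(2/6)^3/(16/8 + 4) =1/162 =0.01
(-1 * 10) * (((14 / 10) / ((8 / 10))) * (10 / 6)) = -175 / 6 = -29.17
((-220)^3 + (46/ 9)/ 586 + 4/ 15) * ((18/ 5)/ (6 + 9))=-280787752738/ 109875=-2555519.93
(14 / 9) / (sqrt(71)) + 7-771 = -764 + 14 * sqrt(71) / 639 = -763.82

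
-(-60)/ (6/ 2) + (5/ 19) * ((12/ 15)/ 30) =5702/ 285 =20.01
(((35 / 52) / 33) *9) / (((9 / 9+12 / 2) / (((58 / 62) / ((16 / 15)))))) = 6525 / 283712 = 0.02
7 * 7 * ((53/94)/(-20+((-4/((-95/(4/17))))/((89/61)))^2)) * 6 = -160960114002975/19420120440428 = -8.29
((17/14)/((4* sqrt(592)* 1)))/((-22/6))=-51* sqrt(37)/91168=-0.00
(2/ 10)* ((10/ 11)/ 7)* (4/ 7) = 8/ 539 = 0.01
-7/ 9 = -0.78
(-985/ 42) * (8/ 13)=-3940/ 273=-14.43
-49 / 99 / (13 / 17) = -833 / 1287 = -0.65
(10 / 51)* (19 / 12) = 95 / 306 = 0.31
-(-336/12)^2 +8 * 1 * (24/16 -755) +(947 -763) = -6628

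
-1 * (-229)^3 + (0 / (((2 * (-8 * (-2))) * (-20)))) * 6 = 12008989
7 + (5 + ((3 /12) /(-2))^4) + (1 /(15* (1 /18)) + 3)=331781 /20480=16.20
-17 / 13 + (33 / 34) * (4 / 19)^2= -100897 / 79781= -1.26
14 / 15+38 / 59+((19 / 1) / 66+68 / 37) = 2667689 / 720390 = 3.70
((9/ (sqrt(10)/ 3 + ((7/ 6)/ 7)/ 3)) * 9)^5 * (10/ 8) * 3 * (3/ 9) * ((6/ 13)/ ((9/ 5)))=-17887849008534051073200/ 77520326855387 + 21940582600534176036000 * sqrt(10)/ 77520326855387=664269196.08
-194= -194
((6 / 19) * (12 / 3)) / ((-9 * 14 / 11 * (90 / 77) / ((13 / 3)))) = -3146 / 7695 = -0.41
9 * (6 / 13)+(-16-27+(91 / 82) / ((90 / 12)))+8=-245432 / 7995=-30.70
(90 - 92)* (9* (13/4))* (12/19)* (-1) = 702/19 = 36.95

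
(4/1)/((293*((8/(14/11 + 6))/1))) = 40/3223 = 0.01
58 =58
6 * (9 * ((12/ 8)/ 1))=81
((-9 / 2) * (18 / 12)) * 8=-54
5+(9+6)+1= 21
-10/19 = -0.53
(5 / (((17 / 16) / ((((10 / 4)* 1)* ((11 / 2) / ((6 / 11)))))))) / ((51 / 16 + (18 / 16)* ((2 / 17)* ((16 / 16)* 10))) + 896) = 96800 / 734817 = 0.13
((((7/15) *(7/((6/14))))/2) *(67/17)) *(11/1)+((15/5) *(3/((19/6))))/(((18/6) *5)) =4808537/29070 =165.41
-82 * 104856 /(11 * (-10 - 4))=4299096 /77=55832.42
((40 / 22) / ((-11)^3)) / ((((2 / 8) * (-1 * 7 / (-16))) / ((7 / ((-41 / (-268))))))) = -0.57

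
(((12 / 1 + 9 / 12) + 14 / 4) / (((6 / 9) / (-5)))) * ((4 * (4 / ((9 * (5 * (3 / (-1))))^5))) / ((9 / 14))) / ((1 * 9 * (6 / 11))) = 2002 / 145282683375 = 0.00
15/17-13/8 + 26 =3435/136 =25.26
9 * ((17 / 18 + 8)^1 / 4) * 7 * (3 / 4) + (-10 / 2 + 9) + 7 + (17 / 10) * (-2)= 18121 / 160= 113.26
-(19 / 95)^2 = -1 / 25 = -0.04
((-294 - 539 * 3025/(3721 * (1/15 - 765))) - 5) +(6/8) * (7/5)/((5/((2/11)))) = -1751701071679/5870528675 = -298.39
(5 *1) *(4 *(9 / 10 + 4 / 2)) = 58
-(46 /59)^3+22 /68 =-1050255 /6982886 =-0.15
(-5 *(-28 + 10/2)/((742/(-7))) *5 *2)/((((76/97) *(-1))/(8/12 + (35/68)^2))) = 720780325/55876416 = 12.90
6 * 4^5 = 6144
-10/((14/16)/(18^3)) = -466560/7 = -66651.43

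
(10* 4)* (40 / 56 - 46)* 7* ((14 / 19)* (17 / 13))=-3017840 / 247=-12217.98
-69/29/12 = -23/116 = -0.20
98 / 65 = 1.51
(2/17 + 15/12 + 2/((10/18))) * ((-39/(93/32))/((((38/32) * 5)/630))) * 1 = -354122496/50065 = -7073.25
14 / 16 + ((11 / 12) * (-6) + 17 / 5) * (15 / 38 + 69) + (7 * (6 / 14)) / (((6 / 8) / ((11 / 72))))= -986621 / 6840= -144.24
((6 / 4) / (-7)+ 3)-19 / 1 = -227 / 14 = -16.21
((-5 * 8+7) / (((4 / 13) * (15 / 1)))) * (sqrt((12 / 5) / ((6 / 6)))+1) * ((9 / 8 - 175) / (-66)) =-48.02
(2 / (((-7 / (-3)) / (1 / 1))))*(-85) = -510 / 7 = -72.86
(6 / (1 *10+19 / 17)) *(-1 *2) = -68 / 63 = -1.08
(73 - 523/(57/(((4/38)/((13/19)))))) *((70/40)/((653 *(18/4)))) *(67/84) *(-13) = -3554149/8039736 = -0.44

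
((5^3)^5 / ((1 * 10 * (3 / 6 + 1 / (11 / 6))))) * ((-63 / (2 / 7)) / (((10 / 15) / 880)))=-19541381835937500 / 23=-849625297214673.91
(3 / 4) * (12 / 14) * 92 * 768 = 317952 / 7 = 45421.71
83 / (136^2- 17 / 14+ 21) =1162 / 259221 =0.00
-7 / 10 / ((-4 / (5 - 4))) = 7 / 40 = 0.18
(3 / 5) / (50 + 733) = 1 / 1305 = 0.00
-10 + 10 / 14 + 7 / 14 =-123 / 14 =-8.79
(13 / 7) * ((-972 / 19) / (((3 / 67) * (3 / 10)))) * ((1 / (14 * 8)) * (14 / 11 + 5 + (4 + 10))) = -26221455 / 20482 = -1280.22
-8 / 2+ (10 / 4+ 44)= 85 / 2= 42.50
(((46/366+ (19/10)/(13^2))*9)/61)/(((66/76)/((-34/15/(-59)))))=27356162/30609225075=0.00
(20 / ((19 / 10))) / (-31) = -200 / 589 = -0.34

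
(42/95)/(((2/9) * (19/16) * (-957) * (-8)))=126/575795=0.00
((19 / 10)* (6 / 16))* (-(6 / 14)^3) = -1539 / 27440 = -0.06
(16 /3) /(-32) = -1 /6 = -0.17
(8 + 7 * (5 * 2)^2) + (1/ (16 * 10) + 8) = 114561/ 160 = 716.01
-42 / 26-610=-7951 / 13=-611.62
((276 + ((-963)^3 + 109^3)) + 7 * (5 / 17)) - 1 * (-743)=-15159925048 / 17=-891760296.94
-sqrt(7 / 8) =-sqrt(14) / 4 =-0.94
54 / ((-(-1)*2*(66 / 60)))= 270 / 11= 24.55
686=686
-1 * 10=-10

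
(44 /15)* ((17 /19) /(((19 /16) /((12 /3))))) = 47872 /5415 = 8.84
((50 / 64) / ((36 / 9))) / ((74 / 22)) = 275 / 4736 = 0.06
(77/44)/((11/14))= 49/22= 2.23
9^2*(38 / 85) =3078 / 85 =36.21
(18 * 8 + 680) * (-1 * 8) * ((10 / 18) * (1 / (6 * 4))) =-4120 / 27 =-152.59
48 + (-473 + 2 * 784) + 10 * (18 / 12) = 1158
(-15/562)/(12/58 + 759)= -145/4124518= -0.00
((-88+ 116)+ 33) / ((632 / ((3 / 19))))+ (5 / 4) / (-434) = 16103 / 1302868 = 0.01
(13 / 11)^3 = 2197 / 1331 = 1.65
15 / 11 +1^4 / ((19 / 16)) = 461 / 209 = 2.21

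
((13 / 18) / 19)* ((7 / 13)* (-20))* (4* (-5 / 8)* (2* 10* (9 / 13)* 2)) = 28.34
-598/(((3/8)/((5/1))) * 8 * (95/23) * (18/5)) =-34385/513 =-67.03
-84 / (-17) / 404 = 0.01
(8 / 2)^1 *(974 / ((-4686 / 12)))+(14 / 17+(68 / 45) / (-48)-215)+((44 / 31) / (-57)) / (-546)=-86150277405151 / 384282318420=-224.18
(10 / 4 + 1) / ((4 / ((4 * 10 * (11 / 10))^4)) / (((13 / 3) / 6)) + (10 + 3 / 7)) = 149221072 / 444617951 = 0.34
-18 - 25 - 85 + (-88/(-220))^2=-3196/25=-127.84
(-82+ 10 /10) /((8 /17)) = -1377 /8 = -172.12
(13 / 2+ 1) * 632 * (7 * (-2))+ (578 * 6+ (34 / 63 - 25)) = -3963737 / 63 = -62916.46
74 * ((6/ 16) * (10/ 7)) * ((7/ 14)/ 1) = 555/ 28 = 19.82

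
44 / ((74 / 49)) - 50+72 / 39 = -9148 / 481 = -19.02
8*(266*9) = 19152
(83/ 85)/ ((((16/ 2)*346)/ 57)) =4731/ 235280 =0.02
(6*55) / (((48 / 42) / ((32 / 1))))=9240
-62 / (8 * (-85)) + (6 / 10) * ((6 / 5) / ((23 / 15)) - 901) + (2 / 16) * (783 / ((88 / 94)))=-299687461 / 688160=-435.49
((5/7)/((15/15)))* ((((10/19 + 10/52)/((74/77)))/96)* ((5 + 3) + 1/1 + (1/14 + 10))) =1737725/16377088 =0.11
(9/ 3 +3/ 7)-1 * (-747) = 5253/ 7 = 750.43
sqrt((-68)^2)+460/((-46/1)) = 58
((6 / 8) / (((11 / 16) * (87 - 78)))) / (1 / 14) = 56 / 33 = 1.70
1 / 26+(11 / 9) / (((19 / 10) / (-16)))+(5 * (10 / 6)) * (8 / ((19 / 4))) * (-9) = -607189 / 4446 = -136.57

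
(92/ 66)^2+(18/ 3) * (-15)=-95894/ 1089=-88.06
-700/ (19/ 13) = -9100/ 19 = -478.95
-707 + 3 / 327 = -77062 / 109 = -706.99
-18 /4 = -9 /2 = -4.50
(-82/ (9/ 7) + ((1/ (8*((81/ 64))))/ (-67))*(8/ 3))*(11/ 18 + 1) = -15057235/ 146529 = -102.76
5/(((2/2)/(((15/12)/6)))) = 25/24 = 1.04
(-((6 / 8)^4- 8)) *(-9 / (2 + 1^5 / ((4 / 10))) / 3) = -5.12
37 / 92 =0.40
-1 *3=-3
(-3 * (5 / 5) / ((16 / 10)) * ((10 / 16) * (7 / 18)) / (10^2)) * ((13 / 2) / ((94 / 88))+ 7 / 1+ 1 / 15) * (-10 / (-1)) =-8113 / 13536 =-0.60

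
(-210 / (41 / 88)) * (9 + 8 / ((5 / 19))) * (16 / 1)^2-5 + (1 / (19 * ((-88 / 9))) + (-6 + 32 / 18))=-2804902813393 / 616968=-4546269.52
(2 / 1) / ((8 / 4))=1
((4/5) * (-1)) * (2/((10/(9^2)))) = -324/25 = -12.96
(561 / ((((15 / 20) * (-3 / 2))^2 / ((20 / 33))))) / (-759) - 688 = -688.35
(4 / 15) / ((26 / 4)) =8 / 195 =0.04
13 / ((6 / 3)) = 13 / 2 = 6.50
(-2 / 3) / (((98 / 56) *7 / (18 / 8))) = -6 / 49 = -0.12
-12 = -12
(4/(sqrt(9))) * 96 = 128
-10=-10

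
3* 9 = 27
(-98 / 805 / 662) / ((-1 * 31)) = 7 / 1180015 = 0.00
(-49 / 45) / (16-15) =-49 / 45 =-1.09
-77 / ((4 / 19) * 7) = -209 / 4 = -52.25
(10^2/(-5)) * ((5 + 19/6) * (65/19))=-31850/57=-558.77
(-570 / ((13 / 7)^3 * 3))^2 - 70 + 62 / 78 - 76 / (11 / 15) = 112624249043 / 159284697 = 707.06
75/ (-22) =-75/ 22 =-3.41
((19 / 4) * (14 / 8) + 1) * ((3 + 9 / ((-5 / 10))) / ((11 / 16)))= -2235 / 11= -203.18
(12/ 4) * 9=27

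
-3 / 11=-0.27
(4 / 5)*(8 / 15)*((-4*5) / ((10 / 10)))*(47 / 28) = -1504 / 105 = -14.32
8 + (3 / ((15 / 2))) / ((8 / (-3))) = 157 / 20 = 7.85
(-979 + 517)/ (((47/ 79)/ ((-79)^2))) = -4846468.47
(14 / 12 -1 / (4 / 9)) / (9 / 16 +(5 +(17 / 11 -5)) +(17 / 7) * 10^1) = -4004 / 97551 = -0.04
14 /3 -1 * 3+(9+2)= 38 /3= 12.67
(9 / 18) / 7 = 1 / 14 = 0.07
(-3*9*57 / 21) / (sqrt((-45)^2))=-57 / 35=-1.63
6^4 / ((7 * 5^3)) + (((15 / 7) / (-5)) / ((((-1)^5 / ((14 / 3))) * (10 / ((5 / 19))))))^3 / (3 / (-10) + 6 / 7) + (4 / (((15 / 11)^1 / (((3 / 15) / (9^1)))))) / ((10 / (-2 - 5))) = 3024560888 / 2106570375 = 1.44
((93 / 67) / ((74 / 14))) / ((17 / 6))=3906 / 42143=0.09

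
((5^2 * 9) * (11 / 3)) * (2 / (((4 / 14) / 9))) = 51975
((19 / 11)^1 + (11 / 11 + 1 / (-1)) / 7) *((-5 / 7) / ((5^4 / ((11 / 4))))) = -19 / 3500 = -0.01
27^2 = 729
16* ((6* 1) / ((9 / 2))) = 64 / 3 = 21.33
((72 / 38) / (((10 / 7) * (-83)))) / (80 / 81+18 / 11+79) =-112266 / 573452395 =-0.00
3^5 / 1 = 243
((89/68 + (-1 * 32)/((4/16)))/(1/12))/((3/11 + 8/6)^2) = -28145205/47753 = -589.39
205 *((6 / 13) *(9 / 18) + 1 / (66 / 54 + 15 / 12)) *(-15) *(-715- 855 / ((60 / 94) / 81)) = 493676843625 / 2314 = 213343493.36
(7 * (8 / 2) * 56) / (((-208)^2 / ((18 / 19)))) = 441 / 12844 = 0.03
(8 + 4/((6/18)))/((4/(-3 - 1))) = -20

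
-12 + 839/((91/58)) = 47570/91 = 522.75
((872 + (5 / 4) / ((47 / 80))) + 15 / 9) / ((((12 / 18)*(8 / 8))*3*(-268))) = -1.63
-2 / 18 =-1 / 9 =-0.11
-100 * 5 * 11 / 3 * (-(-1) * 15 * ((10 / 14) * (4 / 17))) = -550000 / 119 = -4621.85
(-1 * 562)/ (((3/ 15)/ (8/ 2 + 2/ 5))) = -12364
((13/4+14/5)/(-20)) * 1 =-121/400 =-0.30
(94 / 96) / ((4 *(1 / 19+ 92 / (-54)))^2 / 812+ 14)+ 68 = 116814705905 / 1716104992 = 68.07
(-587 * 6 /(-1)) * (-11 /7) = -38742 /7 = -5534.57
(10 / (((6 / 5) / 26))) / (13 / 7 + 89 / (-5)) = -11375 / 837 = -13.59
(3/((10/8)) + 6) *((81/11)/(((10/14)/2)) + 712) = 1692348/275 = 6153.99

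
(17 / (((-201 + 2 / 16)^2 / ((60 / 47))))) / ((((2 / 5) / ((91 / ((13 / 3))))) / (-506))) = -1734163200 / 121375103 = -14.29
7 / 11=0.64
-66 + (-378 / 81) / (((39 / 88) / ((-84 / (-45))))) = -150326 / 1755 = -85.66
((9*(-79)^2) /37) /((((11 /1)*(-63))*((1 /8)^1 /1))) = -17.52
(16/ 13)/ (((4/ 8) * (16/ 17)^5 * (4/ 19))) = 26977283/ 1703936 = 15.83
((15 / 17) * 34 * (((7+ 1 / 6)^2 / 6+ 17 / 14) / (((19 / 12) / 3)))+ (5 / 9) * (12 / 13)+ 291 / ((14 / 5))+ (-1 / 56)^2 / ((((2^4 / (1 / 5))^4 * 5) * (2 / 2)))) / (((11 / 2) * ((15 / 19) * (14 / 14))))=152.01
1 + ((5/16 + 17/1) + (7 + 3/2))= 429/16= 26.81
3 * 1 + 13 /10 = 43 /10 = 4.30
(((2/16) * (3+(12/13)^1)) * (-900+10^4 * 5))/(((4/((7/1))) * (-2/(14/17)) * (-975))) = 24059/1352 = 17.80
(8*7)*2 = 112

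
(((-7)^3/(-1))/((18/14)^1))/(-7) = -343/9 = -38.11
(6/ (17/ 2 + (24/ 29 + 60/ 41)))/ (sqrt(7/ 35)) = 14268 * sqrt(5)/ 25661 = 1.24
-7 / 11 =-0.64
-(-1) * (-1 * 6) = -6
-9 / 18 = -1 / 2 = -0.50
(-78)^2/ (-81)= -676/ 9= -75.11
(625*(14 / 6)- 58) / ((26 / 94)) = 197447 / 39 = 5062.74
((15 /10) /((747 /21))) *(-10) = -35 /83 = -0.42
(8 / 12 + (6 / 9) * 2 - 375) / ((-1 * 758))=373 / 758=0.49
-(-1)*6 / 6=1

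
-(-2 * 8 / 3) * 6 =32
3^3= 27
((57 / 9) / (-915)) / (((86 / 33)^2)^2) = -2503611 / 16683748880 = -0.00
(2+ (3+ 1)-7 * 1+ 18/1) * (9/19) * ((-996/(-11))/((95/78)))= 11886264/19855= 598.65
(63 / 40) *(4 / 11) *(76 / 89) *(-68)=-162792 / 4895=-33.26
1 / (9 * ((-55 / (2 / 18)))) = -1 / 4455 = -0.00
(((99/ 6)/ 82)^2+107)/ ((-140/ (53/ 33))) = -152584933/ 124259520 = -1.23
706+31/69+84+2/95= 5181533/6555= 790.47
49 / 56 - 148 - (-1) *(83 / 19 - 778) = -139955 / 152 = -920.76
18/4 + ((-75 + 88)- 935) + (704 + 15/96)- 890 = -35307/32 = -1103.34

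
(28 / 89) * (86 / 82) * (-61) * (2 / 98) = -10492 / 25543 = -0.41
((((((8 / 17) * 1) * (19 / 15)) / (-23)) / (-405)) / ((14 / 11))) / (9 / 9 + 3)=0.00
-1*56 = -56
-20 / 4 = -5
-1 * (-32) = 32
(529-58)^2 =221841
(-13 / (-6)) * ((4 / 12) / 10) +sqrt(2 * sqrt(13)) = 13 / 180 +13^(1 / 4) * sqrt(2) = 2.76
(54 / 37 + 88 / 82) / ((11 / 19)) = 72998 / 16687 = 4.37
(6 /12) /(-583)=-0.00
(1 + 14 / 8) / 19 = 11 / 76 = 0.14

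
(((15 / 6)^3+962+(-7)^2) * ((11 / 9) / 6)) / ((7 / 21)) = 90343 / 144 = 627.38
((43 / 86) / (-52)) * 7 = -7 / 104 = -0.07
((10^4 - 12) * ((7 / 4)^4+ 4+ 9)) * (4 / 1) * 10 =71526565 / 8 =8940820.62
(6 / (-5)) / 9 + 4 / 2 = 28 / 15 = 1.87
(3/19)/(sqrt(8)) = 3 * sqrt(2)/76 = 0.06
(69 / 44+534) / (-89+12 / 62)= -730515 / 121132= -6.03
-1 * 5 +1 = -4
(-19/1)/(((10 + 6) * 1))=-19/16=-1.19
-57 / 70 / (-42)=19 / 980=0.02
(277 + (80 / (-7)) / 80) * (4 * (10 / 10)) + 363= 10293 / 7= 1470.43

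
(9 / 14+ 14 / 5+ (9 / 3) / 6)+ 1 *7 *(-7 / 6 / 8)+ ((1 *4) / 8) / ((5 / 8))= 3.72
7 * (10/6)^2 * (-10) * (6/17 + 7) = -218750/153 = -1429.74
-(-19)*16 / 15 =304 / 15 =20.27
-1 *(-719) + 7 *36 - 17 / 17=970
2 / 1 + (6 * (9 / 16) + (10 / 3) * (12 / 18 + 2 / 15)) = 193 / 24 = 8.04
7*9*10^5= 6300000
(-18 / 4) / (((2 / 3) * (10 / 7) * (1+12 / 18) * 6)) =-189 / 400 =-0.47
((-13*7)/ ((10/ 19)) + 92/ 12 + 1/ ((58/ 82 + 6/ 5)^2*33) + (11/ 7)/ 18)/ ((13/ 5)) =-87478834886/ 1377304929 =-63.51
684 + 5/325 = 44461/65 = 684.02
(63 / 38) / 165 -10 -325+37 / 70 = -334.46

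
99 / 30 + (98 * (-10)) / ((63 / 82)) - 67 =-120533 / 90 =-1339.26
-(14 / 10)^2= -49 / 25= -1.96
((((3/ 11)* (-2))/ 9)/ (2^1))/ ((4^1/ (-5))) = 5/ 132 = 0.04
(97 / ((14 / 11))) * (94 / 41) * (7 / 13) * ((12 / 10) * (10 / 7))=601788 / 3731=161.29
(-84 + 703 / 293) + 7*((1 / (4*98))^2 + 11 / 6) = -1326920689 / 19295808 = -68.77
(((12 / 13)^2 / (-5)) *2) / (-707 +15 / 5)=9 / 18590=0.00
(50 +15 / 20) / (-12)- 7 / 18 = -665 / 144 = -4.62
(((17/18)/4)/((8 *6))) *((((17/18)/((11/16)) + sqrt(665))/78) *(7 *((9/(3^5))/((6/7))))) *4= 14161/135104112 + 833 *sqrt(665)/10917504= 0.00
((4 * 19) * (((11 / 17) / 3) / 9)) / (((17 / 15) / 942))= 1312520 / 867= 1513.86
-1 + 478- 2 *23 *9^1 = 63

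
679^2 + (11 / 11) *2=461043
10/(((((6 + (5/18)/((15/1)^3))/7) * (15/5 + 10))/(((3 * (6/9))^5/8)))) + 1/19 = 65585713/18006547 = 3.64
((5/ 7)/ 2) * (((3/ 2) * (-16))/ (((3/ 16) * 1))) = -320/ 7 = -45.71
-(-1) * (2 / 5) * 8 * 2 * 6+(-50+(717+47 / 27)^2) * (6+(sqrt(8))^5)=3765610516 / 1215+48199217408 * sqrt(2) / 729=96602679.37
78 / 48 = 13 / 8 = 1.62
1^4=1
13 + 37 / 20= 297 / 20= 14.85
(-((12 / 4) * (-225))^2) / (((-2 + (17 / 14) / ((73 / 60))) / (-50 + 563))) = 119438904375 / 512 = 233279110.11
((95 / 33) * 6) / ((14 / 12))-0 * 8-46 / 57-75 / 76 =228427 / 17556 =13.01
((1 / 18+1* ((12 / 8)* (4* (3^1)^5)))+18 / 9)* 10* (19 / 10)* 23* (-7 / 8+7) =562755053 / 144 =3908021.20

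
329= 329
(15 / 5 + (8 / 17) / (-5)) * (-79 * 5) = -19513 / 17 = -1147.82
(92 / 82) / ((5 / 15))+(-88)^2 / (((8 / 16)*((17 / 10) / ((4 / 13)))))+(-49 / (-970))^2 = 23927878411661 / 8525494900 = 2806.63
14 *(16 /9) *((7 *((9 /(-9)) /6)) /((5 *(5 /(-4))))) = 3136 /675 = 4.65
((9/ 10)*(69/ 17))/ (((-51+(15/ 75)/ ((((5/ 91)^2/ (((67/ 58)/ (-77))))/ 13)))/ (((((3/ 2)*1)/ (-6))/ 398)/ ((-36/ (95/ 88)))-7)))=1766087452425/ 4414803524864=0.40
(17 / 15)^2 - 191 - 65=-57311 / 225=-254.72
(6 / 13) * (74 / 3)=148 / 13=11.38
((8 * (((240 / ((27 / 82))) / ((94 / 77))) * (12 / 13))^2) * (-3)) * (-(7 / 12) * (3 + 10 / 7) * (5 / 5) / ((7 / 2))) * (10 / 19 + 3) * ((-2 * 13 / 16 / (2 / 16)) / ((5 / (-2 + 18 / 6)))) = -242257685626880 / 4910607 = -49333551.97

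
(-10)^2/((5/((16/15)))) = 64/3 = 21.33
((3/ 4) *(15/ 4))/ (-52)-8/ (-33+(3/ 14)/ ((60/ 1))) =1447925/ 7686848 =0.19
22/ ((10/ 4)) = 8.80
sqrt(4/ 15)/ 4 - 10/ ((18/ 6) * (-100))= 0.16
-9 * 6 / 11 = -54 / 11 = -4.91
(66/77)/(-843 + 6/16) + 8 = 125816/15729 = 8.00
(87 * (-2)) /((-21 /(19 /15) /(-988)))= -10369.30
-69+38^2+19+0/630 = 1394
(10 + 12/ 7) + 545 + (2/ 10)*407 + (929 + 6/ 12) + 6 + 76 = 115473/ 70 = 1649.61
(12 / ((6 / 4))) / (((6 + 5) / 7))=56 / 11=5.09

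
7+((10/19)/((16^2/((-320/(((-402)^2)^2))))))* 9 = 771868538759/110266934112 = 7.00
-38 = -38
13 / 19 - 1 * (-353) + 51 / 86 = 354.28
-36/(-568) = 0.06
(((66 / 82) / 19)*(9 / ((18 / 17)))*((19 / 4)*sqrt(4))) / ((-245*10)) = -0.00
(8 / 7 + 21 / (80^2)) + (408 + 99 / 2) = 20547347 / 44800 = 458.65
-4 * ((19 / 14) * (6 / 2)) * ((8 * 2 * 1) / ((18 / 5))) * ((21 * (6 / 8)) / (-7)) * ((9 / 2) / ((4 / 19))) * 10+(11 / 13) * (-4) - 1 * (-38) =3170925 / 91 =34845.33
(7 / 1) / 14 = 1 / 2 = 0.50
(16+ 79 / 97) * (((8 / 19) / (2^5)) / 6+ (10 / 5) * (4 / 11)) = 5967829 / 486552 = 12.27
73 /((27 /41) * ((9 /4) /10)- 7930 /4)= -119720 /3251057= -0.04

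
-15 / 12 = -5 / 4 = -1.25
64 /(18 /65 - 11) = -4160 /697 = -5.97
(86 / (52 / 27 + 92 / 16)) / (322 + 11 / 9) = 83592 / 2411561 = 0.03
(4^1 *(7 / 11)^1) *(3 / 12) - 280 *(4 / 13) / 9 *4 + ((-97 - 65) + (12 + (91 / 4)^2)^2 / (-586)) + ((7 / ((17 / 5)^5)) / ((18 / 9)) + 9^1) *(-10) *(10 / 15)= -202382820496720711 / 274132631545344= -738.27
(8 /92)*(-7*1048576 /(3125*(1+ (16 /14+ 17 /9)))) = -462422016 /9128125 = -50.66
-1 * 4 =-4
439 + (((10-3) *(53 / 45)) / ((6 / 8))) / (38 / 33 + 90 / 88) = 819283 / 1845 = 444.06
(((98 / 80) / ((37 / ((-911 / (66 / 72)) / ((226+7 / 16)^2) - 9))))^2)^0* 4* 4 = 16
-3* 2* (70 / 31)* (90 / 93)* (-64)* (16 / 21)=614400 / 961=639.33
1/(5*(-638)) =-1/3190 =-0.00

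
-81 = -81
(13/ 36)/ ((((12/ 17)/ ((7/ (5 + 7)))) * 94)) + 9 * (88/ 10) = 192976951/ 2436480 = 79.20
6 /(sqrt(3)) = 2 * sqrt(3) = 3.46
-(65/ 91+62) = -439/ 7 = -62.71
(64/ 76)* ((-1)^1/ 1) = -16/ 19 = -0.84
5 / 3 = 1.67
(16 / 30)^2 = 64 / 225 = 0.28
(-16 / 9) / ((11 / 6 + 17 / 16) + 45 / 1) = -256 / 6897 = -0.04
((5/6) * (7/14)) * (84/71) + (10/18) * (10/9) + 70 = 408955/5751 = 71.11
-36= -36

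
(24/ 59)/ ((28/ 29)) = 174/ 413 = 0.42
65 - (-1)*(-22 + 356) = 399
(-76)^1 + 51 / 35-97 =-6004 / 35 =-171.54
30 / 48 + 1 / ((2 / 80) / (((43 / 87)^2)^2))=1380465125 / 458318088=3.01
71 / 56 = 1.27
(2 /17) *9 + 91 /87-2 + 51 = 75584 /1479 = 51.10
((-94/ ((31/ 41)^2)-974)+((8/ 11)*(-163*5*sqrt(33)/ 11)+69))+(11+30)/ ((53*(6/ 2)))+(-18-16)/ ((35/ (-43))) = -5494485062/ 5347965-6520*sqrt(33)/ 121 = -1336.94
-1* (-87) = 87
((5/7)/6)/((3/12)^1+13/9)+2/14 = 13/61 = 0.21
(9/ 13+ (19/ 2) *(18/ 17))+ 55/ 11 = 3481/ 221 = 15.75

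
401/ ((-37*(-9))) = 401/ 333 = 1.20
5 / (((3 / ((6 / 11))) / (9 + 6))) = 150 / 11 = 13.64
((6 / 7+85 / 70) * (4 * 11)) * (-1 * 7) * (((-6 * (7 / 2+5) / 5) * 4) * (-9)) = -1171368 / 5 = -234273.60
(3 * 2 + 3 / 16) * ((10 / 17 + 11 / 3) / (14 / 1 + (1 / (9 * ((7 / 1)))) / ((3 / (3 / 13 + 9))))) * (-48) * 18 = -1619.12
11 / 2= 5.50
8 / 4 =2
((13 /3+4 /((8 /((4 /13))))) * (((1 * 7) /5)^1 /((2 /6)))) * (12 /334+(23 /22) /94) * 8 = 7962010 /1122407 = 7.09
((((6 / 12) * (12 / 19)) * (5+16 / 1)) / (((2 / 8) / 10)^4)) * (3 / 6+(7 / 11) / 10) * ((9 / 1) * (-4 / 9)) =-7999488000 / 209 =-38275062.20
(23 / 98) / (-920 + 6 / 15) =-115 / 450604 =-0.00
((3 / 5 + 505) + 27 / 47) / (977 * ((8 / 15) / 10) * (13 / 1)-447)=1784265 / 812113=2.20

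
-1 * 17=-17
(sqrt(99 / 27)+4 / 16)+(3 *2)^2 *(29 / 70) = sqrt(33) / 3+2123 / 140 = 17.08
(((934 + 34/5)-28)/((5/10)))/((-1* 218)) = -4564/545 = -8.37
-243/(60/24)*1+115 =17.80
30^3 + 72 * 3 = 27216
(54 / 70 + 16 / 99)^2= 10452289 / 12006225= 0.87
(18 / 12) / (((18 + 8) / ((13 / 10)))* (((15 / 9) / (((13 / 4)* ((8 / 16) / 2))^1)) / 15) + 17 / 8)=1404 / 4549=0.31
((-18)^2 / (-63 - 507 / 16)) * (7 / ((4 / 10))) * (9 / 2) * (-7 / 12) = 15876 / 101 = 157.19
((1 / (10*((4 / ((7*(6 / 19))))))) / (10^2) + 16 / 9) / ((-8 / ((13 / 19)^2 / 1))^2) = 17370486029 / 2852466048000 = 0.01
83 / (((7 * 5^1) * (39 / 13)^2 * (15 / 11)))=913 / 4725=0.19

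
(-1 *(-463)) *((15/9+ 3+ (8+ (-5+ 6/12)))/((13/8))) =90748/39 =2326.87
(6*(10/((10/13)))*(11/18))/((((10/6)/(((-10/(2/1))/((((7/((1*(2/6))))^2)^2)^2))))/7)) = -143/5403265623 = -0.00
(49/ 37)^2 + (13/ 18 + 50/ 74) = 77665/ 24642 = 3.15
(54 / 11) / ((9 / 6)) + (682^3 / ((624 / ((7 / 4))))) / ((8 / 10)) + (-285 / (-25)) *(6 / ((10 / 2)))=381654595301 / 343200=1112047.19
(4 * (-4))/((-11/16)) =23.27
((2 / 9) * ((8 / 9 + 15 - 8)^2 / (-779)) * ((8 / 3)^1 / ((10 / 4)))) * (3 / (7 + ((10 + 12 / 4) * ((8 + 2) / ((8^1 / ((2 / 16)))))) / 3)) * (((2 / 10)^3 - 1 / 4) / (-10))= -0.00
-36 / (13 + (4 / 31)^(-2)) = -576 / 1169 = -0.49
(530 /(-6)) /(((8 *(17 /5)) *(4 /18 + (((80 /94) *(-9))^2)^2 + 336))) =-19396731975 /22566664240016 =-0.00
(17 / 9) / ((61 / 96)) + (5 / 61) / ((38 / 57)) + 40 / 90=3887 / 1098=3.54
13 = 13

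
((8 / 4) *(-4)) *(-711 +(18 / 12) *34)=5280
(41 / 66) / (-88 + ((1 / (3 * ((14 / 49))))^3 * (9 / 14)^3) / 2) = -2624 / 370821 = -0.01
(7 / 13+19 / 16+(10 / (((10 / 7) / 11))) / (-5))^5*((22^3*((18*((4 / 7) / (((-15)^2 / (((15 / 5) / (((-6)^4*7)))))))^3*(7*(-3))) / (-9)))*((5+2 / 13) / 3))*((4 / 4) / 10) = -51868482276395056280401877 / 2383960674215020013568000000000000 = -0.00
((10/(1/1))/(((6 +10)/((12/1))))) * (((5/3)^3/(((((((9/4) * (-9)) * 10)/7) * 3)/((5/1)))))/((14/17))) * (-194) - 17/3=1018232/2187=465.58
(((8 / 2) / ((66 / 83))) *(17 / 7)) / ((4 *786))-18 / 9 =-724853 / 363132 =-2.00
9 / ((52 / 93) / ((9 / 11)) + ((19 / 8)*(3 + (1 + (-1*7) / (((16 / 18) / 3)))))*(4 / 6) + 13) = -241056 / 465761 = -0.52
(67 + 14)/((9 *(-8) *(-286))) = 9/2288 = 0.00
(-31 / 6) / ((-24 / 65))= 2015 / 144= 13.99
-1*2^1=-2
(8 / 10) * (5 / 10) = 2 / 5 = 0.40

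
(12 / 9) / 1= 4 / 3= 1.33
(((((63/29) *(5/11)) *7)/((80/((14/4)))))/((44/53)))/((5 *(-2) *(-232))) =163611/1042032640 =0.00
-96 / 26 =-3.69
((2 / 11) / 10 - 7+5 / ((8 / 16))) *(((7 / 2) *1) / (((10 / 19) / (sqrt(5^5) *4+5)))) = 11039 / 110+22078 *sqrt(5) / 11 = 4588.35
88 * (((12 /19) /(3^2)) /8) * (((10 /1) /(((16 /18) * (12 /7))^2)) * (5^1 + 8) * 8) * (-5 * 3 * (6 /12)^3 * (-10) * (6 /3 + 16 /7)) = 16891875 /608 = 27782.69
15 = 15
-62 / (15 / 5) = -62 / 3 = -20.67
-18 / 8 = -9 / 4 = -2.25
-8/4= -2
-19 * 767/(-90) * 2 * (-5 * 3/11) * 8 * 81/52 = -60534/11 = -5503.09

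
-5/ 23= -0.22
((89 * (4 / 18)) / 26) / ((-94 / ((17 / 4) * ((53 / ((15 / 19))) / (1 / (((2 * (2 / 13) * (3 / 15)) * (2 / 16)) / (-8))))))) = 1523591 / 686275200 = 0.00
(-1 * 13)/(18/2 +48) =-0.23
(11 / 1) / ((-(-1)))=11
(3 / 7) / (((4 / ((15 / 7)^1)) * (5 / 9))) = 81 / 196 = 0.41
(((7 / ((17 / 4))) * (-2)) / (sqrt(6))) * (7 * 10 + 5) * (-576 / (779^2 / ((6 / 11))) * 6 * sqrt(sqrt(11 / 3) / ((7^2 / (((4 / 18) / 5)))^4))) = 0.00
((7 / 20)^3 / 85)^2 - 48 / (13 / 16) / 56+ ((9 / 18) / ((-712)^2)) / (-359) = -126230242550170591299 / 119655779297600000000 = -1.05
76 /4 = 19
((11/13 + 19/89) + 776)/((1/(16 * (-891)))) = -11077762.18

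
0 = 0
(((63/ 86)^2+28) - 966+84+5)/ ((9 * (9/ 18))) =-2091745/ 11094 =-188.55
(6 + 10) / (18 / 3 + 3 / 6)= 32 / 13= 2.46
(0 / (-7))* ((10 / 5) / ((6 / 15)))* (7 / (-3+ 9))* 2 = 0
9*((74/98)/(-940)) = -333/46060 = -0.01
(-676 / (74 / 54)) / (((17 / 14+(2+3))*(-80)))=0.99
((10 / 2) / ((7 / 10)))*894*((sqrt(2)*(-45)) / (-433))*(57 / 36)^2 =2352.85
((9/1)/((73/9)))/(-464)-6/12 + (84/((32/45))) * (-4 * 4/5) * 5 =-1890.50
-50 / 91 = -0.55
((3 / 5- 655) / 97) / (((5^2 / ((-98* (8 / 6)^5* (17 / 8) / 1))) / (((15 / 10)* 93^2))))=335267652608 / 109125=3072326.71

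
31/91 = 0.34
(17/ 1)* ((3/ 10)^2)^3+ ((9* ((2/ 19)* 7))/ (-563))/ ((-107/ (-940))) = -104255232453/ 1144579000000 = -0.09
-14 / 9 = -1.56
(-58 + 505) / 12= 149 / 4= 37.25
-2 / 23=-0.09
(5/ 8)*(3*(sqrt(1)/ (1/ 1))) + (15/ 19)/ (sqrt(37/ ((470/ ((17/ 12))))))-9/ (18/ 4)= -1/ 8 + 30*sqrt(886890)/ 11951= 2.24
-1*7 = -7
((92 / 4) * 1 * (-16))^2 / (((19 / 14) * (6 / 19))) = 315989.33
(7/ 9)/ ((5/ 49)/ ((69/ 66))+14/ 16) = 0.80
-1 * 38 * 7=-266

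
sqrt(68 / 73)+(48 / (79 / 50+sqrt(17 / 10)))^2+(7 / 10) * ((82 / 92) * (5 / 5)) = -4550400000 * sqrt(170) / 3964081+2 * sqrt(1241) / 73+27798091291247 / 1823477260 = 278.63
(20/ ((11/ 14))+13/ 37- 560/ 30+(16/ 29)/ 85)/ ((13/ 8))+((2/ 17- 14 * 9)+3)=-4635955537/ 39126945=-118.48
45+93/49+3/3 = 2347/49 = 47.90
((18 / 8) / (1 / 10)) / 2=45 / 4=11.25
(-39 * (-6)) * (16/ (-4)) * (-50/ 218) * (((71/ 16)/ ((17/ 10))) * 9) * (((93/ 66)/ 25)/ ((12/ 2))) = 3862755/ 81532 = 47.38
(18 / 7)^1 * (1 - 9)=-20.57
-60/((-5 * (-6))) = -2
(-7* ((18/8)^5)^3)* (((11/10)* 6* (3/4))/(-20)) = 332208.71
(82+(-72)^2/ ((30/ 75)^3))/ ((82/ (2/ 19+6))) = 4702756/ 779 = 6036.91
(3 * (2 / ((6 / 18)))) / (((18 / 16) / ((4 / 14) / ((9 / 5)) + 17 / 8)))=2302 / 63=36.54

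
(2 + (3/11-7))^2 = 2704/121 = 22.35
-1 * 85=-85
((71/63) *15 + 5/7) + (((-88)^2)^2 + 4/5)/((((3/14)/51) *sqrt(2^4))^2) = 22292251030751/105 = 212307152673.82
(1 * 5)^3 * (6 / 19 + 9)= 22125 / 19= 1164.47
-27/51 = -9/17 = -0.53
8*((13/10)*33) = 343.20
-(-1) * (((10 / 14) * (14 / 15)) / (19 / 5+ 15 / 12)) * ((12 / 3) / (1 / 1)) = 160 / 303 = 0.53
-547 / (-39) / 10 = 547 / 390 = 1.40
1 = 1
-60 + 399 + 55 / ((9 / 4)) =3271 / 9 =363.44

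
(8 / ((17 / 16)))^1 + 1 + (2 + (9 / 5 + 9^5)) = 5020213 / 85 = 59061.33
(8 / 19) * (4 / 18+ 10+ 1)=808 / 171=4.73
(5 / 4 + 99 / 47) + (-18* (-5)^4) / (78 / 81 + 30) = -14144371 / 39292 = -359.98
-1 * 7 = -7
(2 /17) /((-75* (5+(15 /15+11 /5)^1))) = -2 /10455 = -0.00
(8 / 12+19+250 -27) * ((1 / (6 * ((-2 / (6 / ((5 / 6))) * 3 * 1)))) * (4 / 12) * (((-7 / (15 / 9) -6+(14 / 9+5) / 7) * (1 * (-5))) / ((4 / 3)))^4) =-58906676396893 / 2500470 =-23558241.61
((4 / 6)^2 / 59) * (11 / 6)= 22 / 1593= 0.01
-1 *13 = -13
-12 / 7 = -1.71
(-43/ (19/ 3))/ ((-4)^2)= -129/ 304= -0.42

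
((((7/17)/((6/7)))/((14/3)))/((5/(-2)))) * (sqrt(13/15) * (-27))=63 * sqrt(195)/850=1.03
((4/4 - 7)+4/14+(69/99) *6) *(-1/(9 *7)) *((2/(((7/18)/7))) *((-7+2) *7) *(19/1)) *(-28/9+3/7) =7577960/4851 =1562.14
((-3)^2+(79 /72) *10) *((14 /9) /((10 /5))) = 5033 /324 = 15.53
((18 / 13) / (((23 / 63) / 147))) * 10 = 1666980 / 299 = 5575.18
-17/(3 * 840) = -17/2520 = -0.01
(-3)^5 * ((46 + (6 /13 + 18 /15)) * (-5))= 752814 /13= 57908.77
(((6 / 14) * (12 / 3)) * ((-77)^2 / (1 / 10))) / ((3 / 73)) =2473240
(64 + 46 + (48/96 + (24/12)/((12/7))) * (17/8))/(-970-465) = -545/6888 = -0.08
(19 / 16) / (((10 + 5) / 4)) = 19 / 60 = 0.32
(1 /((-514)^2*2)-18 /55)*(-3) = 28533003 /29061560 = 0.98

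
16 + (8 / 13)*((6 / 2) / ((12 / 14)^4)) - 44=-17255 / 702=-24.58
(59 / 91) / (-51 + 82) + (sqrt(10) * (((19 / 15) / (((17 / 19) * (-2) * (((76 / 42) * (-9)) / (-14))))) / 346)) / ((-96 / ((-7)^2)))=0.02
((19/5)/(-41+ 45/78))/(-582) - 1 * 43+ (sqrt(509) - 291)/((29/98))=-45516779662/44346945+ 98 * sqrt(509)/29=-950.14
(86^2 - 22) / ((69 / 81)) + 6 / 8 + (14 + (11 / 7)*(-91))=784593 / 92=8528.18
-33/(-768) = 11/256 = 0.04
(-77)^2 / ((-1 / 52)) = -308308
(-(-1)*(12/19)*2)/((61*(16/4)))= 6/1159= 0.01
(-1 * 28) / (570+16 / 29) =-406 / 8273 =-0.05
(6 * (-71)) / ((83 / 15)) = -6390 / 83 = -76.99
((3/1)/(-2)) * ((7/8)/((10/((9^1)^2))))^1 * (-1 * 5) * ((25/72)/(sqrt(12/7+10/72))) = 14175 * sqrt(3269)/59776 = 13.56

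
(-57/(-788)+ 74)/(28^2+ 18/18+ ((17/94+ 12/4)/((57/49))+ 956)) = 156370551/3681114026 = 0.04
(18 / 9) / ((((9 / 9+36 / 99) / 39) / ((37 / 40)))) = 5291 / 100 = 52.91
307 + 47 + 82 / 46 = 8183 / 23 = 355.78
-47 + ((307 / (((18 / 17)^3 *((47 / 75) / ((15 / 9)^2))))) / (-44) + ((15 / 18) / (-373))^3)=-137170371585485147 / 1877655007822176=-73.05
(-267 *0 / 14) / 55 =0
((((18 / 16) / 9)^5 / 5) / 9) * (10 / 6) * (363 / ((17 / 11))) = 0.00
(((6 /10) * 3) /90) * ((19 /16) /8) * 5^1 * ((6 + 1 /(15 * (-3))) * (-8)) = -5111 /7200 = -0.71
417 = 417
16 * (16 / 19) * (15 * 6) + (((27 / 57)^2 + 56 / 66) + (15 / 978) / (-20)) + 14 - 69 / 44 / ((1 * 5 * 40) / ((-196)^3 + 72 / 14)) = 40959030346001 / 679636650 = 60266.07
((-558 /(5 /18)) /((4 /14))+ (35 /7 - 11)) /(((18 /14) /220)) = -3612224 /3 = -1204074.67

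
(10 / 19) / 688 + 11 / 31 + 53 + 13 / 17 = 54.12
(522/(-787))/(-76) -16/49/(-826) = 5521105/605207722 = 0.01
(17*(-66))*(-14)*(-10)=-157080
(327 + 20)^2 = 120409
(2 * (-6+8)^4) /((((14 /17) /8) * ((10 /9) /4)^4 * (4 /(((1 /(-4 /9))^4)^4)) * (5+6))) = 206680312803967789617 /403701760000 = 511962872.80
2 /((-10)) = -1 /5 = -0.20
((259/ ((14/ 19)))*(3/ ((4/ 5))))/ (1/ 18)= 94905/ 4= 23726.25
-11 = -11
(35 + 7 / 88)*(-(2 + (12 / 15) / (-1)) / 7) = -1323 / 220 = -6.01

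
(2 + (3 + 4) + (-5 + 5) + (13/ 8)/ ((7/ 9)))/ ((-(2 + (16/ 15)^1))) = -405/ 112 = -3.62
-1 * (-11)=11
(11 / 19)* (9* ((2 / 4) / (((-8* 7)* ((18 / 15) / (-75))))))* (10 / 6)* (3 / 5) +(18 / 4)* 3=16.41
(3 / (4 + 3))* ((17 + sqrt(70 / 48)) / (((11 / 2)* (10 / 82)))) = 41* sqrt(210) / 770 + 4182 / 385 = 11.63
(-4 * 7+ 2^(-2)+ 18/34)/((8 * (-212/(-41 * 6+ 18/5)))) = -560853/144160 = -3.89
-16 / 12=-4 / 3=-1.33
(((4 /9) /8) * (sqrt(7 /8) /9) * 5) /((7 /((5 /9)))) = 25 * sqrt(14) /40824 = 0.00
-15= -15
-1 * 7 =-7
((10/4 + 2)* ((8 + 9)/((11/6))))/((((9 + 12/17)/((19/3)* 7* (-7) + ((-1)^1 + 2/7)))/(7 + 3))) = -11326488/847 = -13372.48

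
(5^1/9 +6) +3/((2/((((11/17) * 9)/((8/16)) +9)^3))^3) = 2183372381259938974861661/8538327107784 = 255714304886.43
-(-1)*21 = 21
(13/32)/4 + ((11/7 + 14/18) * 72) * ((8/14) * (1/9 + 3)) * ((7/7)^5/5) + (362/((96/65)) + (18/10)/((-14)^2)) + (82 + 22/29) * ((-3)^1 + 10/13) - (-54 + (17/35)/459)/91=1335551671/11007360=121.33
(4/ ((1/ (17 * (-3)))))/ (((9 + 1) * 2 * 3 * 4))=-17/ 20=-0.85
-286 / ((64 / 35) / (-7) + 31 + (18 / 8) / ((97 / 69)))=-27187160 / 3074173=-8.84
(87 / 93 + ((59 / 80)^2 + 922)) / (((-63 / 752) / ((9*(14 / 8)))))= -8611260617 / 49600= -173614.13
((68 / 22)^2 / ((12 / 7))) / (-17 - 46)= -289 / 3267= -0.09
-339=-339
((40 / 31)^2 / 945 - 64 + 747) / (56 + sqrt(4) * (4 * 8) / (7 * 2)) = 11.28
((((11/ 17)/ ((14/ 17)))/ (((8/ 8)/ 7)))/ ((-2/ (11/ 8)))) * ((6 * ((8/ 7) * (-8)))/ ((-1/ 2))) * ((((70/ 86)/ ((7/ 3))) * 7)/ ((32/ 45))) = -245025/ 172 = -1424.56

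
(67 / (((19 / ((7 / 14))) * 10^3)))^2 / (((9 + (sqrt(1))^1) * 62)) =4489 / 895280000000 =0.00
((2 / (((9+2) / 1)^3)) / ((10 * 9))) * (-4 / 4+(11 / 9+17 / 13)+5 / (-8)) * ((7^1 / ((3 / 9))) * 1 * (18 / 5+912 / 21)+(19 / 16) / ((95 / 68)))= 138383 / 9266400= 0.01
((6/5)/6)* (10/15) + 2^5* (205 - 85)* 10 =576002/15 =38400.13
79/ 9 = 8.78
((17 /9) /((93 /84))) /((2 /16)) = 3808 /279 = 13.65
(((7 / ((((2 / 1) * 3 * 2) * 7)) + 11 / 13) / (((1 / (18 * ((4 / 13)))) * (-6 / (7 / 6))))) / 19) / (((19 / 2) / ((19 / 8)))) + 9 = 692561 / 77064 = 8.99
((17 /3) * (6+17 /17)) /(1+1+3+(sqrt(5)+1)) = 238 /31 - 119 * sqrt(5) /93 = 4.82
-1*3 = -3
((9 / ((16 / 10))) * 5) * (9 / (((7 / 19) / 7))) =38475 / 8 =4809.38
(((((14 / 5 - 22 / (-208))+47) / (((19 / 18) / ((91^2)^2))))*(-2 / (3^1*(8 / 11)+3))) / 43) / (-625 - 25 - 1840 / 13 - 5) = 58726430826063 / 1607406650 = 36534.89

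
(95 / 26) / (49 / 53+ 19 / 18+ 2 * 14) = 45315 / 371813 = 0.12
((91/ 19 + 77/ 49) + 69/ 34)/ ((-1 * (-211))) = 0.04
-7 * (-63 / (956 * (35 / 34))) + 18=44091 / 2390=18.45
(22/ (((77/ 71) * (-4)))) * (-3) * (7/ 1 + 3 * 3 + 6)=2343/ 7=334.71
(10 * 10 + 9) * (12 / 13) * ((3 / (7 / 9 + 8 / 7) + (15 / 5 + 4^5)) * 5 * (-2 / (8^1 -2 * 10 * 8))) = 203485560 / 29887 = 6808.50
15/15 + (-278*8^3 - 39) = -142374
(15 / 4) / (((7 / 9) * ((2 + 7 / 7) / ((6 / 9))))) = 15 / 14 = 1.07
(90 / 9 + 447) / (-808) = -0.57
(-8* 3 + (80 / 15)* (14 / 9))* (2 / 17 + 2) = -1696 / 51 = -33.25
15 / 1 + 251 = 266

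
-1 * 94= -94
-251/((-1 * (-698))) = -251/698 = -0.36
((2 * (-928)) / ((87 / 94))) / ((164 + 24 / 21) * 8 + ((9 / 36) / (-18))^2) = -72769536 / 47941639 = -1.52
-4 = -4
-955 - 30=-985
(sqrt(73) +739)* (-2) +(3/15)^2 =-36949/25 - 2* sqrt(73) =-1495.05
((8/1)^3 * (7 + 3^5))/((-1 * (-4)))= 32000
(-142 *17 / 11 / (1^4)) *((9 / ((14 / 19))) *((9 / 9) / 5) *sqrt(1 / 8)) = -206397 *sqrt(2) / 1540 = -189.54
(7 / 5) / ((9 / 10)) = 14 / 9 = 1.56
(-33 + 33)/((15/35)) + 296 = 296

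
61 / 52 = 1.17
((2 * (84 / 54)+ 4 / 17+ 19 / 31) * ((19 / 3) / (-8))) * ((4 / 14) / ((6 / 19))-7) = 5708816 / 298809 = 19.11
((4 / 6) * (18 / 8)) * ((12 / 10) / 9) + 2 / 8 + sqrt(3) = 9 / 20 + sqrt(3) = 2.18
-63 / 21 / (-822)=1 / 274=0.00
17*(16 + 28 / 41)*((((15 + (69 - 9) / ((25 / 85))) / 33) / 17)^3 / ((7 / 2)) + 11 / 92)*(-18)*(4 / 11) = -7080603608808 / 27930474649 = -253.51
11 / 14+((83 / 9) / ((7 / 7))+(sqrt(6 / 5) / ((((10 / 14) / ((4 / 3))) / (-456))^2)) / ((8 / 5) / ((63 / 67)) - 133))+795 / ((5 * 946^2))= 564254555 / 56379708 - 1141152768 * sqrt(30) / 1033975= -6034.97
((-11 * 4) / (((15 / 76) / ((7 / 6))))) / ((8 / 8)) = -260.09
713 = 713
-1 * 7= -7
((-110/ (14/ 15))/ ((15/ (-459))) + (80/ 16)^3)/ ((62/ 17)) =222020/ 217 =1023.13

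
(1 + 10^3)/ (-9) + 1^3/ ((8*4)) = -32023/ 288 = -111.19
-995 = -995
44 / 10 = 22 / 5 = 4.40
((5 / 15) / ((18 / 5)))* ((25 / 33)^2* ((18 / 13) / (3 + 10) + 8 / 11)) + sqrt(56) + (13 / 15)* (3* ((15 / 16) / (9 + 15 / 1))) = 1020582301 / 6996502656 + 2* sqrt(14) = 7.63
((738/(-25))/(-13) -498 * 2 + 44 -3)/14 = -309637/4550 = -68.05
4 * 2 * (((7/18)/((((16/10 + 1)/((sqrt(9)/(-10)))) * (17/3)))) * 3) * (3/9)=-14/221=-0.06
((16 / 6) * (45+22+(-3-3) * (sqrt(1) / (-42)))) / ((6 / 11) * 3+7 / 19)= 89.31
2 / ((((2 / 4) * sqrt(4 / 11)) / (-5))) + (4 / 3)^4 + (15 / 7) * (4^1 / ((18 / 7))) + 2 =688 / 81 -10 * sqrt(11) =-24.67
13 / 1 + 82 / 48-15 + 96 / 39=677 / 312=2.17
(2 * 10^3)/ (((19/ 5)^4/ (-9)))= -11250000/ 130321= -86.33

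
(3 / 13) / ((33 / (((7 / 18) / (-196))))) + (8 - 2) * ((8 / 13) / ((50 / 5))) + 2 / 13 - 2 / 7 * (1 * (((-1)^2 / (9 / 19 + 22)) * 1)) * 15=51142057 / 153873720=0.33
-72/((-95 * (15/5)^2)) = 8/95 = 0.08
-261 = -261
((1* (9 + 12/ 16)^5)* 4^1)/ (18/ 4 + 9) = 3341637/ 128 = 26106.54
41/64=0.64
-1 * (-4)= 4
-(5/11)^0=-1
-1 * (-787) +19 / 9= 7102 / 9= 789.11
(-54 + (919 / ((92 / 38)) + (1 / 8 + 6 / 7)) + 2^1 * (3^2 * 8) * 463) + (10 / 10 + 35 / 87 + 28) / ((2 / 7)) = 67101.48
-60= -60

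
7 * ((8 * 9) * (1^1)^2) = 504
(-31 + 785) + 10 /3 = 2272 /3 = 757.33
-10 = -10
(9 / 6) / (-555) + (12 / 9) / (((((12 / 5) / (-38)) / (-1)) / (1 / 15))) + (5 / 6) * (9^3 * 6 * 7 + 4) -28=254662463 / 9990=25491.74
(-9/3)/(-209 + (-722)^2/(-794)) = 1191/343615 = 0.00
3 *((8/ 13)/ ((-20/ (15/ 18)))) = -1/ 13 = -0.08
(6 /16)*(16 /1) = 6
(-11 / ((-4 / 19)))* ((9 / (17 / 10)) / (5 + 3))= 9405 / 272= 34.58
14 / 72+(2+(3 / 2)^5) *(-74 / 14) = -101839 / 2016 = -50.52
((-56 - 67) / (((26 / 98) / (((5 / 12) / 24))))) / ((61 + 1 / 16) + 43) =-2009 / 25974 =-0.08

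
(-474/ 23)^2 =224676/ 529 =424.72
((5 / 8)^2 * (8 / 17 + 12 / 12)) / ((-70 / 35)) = -625 / 2176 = -0.29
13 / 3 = 4.33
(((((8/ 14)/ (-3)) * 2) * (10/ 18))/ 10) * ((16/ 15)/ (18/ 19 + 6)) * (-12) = 1216/ 31185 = 0.04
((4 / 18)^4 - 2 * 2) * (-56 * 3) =1468768 / 2187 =671.59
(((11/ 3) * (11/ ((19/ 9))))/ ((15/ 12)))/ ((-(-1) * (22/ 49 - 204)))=-35574/ 473765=-0.08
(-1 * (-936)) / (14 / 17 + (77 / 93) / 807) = 1194211512 / 1052023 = 1135.16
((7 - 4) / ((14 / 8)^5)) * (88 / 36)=22528 / 50421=0.45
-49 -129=-178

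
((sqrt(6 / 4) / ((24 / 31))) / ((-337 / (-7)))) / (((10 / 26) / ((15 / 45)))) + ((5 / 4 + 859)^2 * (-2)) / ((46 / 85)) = -1006440885 / 368 + 2821 * sqrt(6) / 242640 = -2734893.68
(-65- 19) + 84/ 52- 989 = -13928/ 13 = -1071.38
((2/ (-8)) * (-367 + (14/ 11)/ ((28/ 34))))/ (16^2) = 1005/ 2816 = 0.36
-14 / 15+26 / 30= -1 / 15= -0.07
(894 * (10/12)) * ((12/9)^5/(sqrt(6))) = 381440 * sqrt(6)/729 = 1281.66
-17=-17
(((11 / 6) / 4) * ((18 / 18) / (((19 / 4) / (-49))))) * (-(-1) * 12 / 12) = -4.73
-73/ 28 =-2.61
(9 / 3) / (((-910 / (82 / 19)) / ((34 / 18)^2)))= -11849 / 233415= -0.05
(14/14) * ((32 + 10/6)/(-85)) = -101/255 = -0.40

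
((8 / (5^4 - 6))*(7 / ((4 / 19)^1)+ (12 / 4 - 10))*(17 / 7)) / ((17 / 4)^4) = 0.00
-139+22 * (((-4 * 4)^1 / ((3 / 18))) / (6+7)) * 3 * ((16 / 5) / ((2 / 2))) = -110411 / 65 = -1698.63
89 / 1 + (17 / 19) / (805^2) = 1095810292 / 12312475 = 89.00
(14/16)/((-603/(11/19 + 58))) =-2597/30552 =-0.09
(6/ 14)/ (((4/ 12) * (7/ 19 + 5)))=57/ 238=0.24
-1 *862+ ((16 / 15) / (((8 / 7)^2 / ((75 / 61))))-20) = -214963 / 244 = -881.00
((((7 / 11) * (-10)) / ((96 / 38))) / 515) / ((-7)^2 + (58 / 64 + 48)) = -532 / 10649067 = -0.00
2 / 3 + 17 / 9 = 23 / 9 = 2.56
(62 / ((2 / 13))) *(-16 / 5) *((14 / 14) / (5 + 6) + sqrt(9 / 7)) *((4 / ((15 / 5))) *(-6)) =51584 / 55 + 154752 *sqrt(7) / 35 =12636.04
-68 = -68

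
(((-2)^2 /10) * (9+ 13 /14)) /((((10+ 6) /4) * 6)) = 139 /840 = 0.17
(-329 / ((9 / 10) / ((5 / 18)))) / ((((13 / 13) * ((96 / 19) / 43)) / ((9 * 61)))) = -409909325 / 864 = -474432.09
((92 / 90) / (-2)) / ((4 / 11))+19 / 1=3167 / 180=17.59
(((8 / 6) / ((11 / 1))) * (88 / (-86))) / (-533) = 16 / 68757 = 0.00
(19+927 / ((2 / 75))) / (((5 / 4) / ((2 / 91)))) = 21404 / 35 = 611.54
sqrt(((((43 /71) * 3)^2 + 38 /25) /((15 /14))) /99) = sqrt(1403516730) /175725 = 0.21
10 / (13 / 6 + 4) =60 / 37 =1.62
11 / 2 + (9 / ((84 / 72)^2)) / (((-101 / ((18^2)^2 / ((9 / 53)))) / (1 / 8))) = -50019113 / 9898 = -5053.46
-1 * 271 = -271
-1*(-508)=508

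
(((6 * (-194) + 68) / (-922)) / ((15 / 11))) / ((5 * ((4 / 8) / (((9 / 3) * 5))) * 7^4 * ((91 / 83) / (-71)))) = -71046008 / 503621755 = -0.14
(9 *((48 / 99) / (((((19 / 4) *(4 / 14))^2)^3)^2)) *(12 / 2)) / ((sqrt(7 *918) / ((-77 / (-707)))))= 0.00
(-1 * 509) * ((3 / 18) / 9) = -509 / 54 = -9.43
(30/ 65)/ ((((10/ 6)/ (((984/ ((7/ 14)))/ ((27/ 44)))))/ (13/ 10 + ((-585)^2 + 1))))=98780487872/ 325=303939962.68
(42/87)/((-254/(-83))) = 581/3683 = 0.16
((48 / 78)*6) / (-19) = -48 / 247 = -0.19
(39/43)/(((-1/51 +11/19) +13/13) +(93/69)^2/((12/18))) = 39982878/188867395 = 0.21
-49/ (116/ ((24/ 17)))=-294/ 493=-0.60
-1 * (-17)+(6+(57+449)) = 529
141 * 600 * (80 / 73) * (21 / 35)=4060800 / 73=55627.40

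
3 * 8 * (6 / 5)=144 / 5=28.80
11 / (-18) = -11 / 18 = -0.61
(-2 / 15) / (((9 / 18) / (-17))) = 68 / 15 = 4.53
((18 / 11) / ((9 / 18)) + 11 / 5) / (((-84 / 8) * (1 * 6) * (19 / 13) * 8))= -559 / 75240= -0.01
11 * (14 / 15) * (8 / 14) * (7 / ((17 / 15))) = 616 / 17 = 36.24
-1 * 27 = -27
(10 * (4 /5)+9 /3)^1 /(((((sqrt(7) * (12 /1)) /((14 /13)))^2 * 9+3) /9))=231 /18259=0.01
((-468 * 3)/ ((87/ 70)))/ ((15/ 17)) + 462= -23730/ 29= -818.28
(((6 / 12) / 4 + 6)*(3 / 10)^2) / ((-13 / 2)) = -441 / 5200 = -0.08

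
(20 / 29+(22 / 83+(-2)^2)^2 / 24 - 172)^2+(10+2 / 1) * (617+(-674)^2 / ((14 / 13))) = 5697737085312006807 / 1117548542908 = 5098424.69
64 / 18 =32 / 9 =3.56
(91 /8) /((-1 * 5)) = -91 /40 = -2.28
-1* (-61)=61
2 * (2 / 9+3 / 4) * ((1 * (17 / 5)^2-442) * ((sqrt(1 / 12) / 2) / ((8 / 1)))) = -25109 * sqrt(3) / 2880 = -15.10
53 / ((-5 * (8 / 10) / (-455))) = 24115 / 4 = 6028.75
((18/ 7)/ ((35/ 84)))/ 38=108/ 665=0.16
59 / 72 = 0.82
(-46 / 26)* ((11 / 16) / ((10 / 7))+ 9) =-34891 / 2080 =-16.77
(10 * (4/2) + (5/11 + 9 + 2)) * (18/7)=6228/77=80.88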